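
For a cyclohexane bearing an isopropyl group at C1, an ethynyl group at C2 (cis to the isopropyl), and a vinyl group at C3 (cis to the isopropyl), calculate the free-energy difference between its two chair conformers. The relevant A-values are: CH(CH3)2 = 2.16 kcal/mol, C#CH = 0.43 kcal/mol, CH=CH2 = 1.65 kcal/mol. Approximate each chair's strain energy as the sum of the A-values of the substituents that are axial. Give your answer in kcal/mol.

3.38 kcal/mol

Chair I (isopropyl axial, ethynyl equatorial, vinyl axial): E = 3.81 kcal/mol.
Chair II (isopropyl equatorial, ethynyl axial, vinyl equatorial): E = 0.43 kcal/mol.
ΔE = 3.81 − 0.43 = 3.38 kcal/mol; chair II is more stable.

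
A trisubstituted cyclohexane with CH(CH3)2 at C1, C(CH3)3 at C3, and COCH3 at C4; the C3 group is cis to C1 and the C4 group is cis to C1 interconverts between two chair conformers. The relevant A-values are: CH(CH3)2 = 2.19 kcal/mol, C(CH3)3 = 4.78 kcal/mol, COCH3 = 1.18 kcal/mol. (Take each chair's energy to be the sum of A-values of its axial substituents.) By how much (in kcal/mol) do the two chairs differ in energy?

5.79 kcal/mol

Chair I (isopropyl axial, tert-butyl axial, acetyl equatorial): E = 6.97 kcal/mol.
Chair II (isopropyl equatorial, tert-butyl equatorial, acetyl axial): E = 1.18 kcal/mol.
ΔE = 6.97 − 1.18 = 5.79 kcal/mol; chair II is more stable.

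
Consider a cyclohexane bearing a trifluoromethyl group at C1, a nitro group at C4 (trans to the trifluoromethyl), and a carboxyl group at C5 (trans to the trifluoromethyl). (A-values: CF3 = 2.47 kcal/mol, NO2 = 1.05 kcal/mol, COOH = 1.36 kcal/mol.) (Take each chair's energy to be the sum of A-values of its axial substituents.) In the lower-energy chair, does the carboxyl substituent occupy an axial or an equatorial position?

axial

Chair I (trifluoromethyl axial, nitro axial, carboxyl equatorial): E = 3.52 kcal/mol.
Chair II (trifluoromethyl equatorial, nitro equatorial, carboxyl axial): E = 1.36 kcal/mol.
Chair II is the more stable (lower-energy) conformer, and in that chair the carboxyl group is axial.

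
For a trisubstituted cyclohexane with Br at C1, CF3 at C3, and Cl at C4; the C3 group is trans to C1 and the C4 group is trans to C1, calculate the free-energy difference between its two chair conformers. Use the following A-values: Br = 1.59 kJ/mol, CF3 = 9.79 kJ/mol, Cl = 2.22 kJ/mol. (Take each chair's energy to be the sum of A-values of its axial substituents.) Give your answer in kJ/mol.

5.98 kJ/mol

Chair I (bromo axial, trifluoromethyl equatorial, chloro axial): E = 3.81 kJ/mol.
Chair II (bromo equatorial, trifluoromethyl axial, chloro equatorial): E = 9.79 kJ/mol.
ΔE = 9.79 − 3.81 = 5.98 kJ/mol; chair I is more stable.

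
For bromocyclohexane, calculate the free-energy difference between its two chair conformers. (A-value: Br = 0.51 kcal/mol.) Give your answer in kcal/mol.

A monosubstituted cyclohexane has one chair with the bromo group axial (E = A = 0.51 kcal/mol) and one with it equatorial (E = 0).
ΔE = 0.51 − 0 = 0.51 kcal/mol.

0.51 kcal/mol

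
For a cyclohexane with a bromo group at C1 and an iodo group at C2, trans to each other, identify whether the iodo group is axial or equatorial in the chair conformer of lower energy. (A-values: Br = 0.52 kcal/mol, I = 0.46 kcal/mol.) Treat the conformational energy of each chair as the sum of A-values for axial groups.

equatorial

C1 and C2 have opposite parity, so for the trans isomer the two substituents are e,e in one chair and a,a in the other.
Chair I (bromo axial, iodo axial): E = 0.98 kcal/mol.
Chair II (bromo equatorial, iodo equatorial): E = 0.00 kcal/mol.
Chair II is the more stable (lower-energy) conformer, and in that chair the iodo group is equatorial.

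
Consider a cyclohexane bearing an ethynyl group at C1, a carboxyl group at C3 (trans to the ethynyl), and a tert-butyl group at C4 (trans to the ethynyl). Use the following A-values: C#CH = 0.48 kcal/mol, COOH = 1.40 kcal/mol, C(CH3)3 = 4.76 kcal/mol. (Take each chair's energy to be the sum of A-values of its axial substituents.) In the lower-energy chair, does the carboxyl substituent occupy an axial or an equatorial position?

axial

Chair I (ethynyl axial, carboxyl equatorial, tert-butyl axial): E = 5.24 kcal/mol.
Chair II (ethynyl equatorial, carboxyl axial, tert-butyl equatorial): E = 1.40 kcal/mol.
Chair II is the more stable (lower-energy) conformer, and in that chair the carboxyl group is axial.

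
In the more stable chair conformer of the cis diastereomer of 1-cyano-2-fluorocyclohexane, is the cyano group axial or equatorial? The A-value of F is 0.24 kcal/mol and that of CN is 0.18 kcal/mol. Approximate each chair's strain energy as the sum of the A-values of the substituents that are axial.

C1 and C2 have opposite parity, so for the cis isomer the two substituents are one axial and one equatorial in each chair.
Chair I (fluoro axial, cyano equatorial): E = 0.24 kcal/mol.
Chair II (fluoro equatorial, cyano axial): E = 0.18 kcal/mol.
Chair II is the more stable (lower-energy) conformer, and in that chair the cyano group is axial.

axial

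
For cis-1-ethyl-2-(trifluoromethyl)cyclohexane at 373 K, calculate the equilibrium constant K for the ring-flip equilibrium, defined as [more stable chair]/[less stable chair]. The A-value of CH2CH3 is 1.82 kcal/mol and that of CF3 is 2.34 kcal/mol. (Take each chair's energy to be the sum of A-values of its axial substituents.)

K ≈ 2.02

C1 and C2 have opposite parity, so for the cis isomer the two substituents are one axial and one equatorial in each chair.
Chair I (ethyl axial, trifluoromethyl equatorial): E = 1.82 kcal/mol; chair II (ethyl equatorial, trifluoromethyl axial): E = 2.34 kcal/mol.
ΔG = 0.52 kcal/mol between the two chairs.
K = exp(ΔG/RT) with R = 1.987×10⁻³ kcal mol⁻¹ K⁻¹ and T = 373 K gives K ≈ 2.02.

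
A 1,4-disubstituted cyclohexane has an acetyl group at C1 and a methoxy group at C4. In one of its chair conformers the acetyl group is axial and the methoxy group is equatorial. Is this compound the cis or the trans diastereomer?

C1 and C4 have opposite parity, so their axial bonds point in opposite directions.
With opposite-parity carbons, two substituents on the same face are one axial and one equatorial; opposite faces give both axial or both equatorial.
Here the groups are axial/equatorial → same face → cis.

cis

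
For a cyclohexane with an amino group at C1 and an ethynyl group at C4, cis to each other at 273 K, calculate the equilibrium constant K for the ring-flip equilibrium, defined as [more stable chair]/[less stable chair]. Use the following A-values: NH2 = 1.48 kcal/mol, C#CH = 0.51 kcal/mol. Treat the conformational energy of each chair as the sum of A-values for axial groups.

K ≈ 5.98

C1 and C4 have opposite parity, so for the cis isomer the two substituents are one axial and one equatorial in each chair.
Chair I (amino axial, ethynyl equatorial): E = 1.48 kcal/mol; chair II (amino equatorial, ethynyl axial): E = 0.51 kcal/mol.
ΔG = 0.97 kcal/mol between the two chairs.
K = exp(ΔG/RT) with R = 1.987×10⁻³ kcal mol⁻¹ K⁻¹ and T = 273 K gives K ≈ 5.98.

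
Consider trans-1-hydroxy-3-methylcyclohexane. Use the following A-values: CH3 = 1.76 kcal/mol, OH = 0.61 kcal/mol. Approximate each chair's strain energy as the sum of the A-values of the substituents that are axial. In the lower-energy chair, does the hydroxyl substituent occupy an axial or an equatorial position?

axial

C1 and C3 have the same parity, so for the trans isomer the two substituents are one axial and one equatorial in each chair.
Chair I (methyl axial, hydroxyl equatorial): E = 1.76 kcal/mol.
Chair II (methyl equatorial, hydroxyl axial): E = 0.61 kcal/mol.
Chair II is the more stable (lower-energy) conformer, and in that chair the hydroxyl group is axial.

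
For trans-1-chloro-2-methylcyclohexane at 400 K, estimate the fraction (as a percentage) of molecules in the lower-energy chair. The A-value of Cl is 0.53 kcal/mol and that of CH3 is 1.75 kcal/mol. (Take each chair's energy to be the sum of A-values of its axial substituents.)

C1 and C2 have opposite parity, so for the trans isomer the two substituents are e,e in one chair and a,a in the other.
Chair I (chloro axial, methyl axial): E = 2.28 kcal/mol; chair II (chloro equatorial, methyl equatorial): E = 0.00 kcal/mol.
ΔG = 2.28 kcal/mol between the two chairs.
K = exp(ΔG/RT) with R = 1.987×10⁻³ kcal mol⁻¹ K⁻¹ and T = 400 K gives K ≈ 17.6.
Fraction in the lower-energy chair = K/(K+1) = 94.6%.

94.6%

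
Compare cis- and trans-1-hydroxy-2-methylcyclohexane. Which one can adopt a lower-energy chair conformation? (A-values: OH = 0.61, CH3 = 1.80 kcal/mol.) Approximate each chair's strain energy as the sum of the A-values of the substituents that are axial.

At 1,2 positions (parity opposite): cis → (a,e or e,a); trans → (e,e or a,a).
Best chair for cis: E = 0.61 kcal/mol; best chair for trans: E = 0.00 kcal/mol.
The trans isomer is lower by 0.61 kcal/mol.

trans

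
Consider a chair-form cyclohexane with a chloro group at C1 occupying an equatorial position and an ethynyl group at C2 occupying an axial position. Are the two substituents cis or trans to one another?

C1 and C2 have opposite parity, so their axial bonds point in opposite directions.
With opposite-parity carbons, two substituents on the same face are one axial and one equatorial; opposite faces give both axial or both equatorial.
Here the groups are equatorial/axial → same face → cis.

cis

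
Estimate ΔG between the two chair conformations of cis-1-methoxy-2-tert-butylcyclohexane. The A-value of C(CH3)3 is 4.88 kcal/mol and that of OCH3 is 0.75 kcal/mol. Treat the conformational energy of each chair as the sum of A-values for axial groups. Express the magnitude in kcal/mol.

4.13 kcal/mol

C1 and C2 have opposite parity, so for the cis isomer the two substituents are one axial and one equatorial in each chair.
Chair I (tert-butyl axial, methoxy equatorial): E = 4.88 kcal/mol.
Chair II (tert-butyl equatorial, methoxy axial): E = 0.75 kcal/mol.
ΔE = 4.88 − 0.75 = 4.13 kcal/mol; chair II is more stable.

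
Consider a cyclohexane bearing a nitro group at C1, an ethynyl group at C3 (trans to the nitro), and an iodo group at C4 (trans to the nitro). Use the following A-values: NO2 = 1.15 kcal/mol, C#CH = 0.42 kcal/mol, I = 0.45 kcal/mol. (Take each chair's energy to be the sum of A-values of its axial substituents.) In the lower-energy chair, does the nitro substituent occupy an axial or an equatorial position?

equatorial

Chair I (nitro axial, ethynyl equatorial, iodo axial): E = 1.60 kcal/mol.
Chair II (nitro equatorial, ethynyl axial, iodo equatorial): E = 0.42 kcal/mol.
Chair II is the more stable (lower-energy) conformer, and in that chair the nitro group is equatorial.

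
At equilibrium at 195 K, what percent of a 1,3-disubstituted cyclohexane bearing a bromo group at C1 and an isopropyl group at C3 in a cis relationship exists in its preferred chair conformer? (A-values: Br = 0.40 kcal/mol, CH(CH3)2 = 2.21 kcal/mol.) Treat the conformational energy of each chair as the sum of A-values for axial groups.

99.9%

C1 and C3 have the same parity, so for the cis isomer the two substituents are e,e in one chair and a,a in the other.
Chair I (bromo axial, isopropyl axial): E = 2.61 kcal/mol; chair II (bromo equatorial, isopropyl equatorial): E = 0.00 kcal/mol.
ΔG = 2.61 kcal/mol between the two chairs.
K = exp(ΔG/RT) with R = 1.987×10⁻³ kcal mol⁻¹ K⁻¹ and T = 195 K gives K ≈ 842.
Fraction in the lower-energy chair = K/(K+1) = 99.9%.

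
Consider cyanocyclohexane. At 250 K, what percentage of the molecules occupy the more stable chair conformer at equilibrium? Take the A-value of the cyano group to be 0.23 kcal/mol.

61.4%

One chair has the cyano group axial (E = 0.23 kcal/mol) and the other has it equatorial (E = 0).
ΔG = 0.23 kcal/mol between the two chairs.
K = exp(ΔG/RT) with R = 1.987×10⁻³ kcal mol⁻¹ K⁻¹ and T = 250 K gives K ≈ 1.59.
Fraction in the lower-energy chair = K/(K+1) = 61.4%.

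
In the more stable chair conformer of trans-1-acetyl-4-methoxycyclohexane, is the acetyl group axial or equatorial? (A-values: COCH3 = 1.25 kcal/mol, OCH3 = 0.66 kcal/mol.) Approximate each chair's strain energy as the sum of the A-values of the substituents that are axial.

equatorial

C1 and C4 have opposite parity, so for the trans isomer the two substituents are e,e in one chair and a,a in the other.
Chair I (acetyl axial, methoxy axial): E = 1.91 kcal/mol.
Chair II (acetyl equatorial, methoxy equatorial): E = 0.00 kcal/mol.
Chair II is the more stable (lower-energy) conformer, and in that chair the acetyl group is equatorial.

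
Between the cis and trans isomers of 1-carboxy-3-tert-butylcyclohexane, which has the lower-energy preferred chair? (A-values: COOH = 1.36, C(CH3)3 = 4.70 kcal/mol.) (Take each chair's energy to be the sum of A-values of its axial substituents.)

At 1,3 positions (parity same): cis → (e,e or a,a); trans → (a,e or e,a).
Best chair for cis: E = 0.00 kcal/mol; best chair for trans: E = 1.36 kcal/mol.
The cis isomer is lower by 1.36 kcal/mol.

cis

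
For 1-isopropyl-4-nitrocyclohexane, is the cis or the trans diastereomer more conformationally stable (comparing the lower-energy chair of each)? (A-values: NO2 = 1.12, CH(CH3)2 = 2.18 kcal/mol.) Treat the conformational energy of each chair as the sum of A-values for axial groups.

At 1,4 positions (parity opposite): cis → (a,e or e,a); trans → (e,e or a,a).
Best chair for cis: E = 1.12 kcal/mol; best chair for trans: E = 0.00 kcal/mol.
The trans isomer is lower by 1.12 kcal/mol.

trans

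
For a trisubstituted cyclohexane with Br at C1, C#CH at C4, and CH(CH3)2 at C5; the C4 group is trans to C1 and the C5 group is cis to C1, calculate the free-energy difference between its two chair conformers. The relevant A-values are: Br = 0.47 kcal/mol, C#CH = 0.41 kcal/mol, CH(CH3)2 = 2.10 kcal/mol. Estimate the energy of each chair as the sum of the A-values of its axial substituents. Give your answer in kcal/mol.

Chair I (bromo axial, ethynyl axial, isopropyl axial): E = 2.98 kcal/mol.
Chair II (bromo equatorial, ethynyl equatorial, isopropyl equatorial): E = 0.00 kcal/mol.
ΔE = 2.98 − 0.00 = 2.98 kcal/mol; chair II is more stable.

2.98 kcal/mol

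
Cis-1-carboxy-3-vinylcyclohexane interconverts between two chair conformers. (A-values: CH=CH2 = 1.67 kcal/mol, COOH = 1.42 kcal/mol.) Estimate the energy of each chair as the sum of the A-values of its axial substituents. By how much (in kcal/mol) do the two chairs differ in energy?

3.09 kcal/mol

C1 and C3 have the same parity, so for the cis isomer the two substituents are e,e in one chair and a,a in the other.
Chair I (vinyl axial, carboxyl axial): E = 3.09 kcal/mol.
Chair II (vinyl equatorial, carboxyl equatorial): E = 0.00 kcal/mol.
ΔE = 3.09 − 0.00 = 3.09 kcal/mol; chair II is more stable.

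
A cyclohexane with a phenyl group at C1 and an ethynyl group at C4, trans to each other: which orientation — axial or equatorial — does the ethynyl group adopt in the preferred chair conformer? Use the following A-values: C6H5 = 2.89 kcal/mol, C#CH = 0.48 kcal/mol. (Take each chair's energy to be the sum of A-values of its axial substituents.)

C1 and C4 have opposite parity, so for the trans isomer the two substituents are e,e in one chair and a,a in the other.
Chair I (phenyl axial, ethynyl axial): E = 3.37 kcal/mol.
Chair II (phenyl equatorial, ethynyl equatorial): E = 0.00 kcal/mol.
Chair II is the more stable (lower-energy) conformer, and in that chair the ethynyl group is equatorial.

equatorial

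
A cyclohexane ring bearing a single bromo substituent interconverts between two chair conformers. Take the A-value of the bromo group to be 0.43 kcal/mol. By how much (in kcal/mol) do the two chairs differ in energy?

0.43 kcal/mol

A monosubstituted cyclohexane has one chair with the bromo group axial (E = A = 0.43 kcal/mol) and one with it equatorial (E = 0).
ΔE = 0.43 − 0 = 0.43 kcal/mol.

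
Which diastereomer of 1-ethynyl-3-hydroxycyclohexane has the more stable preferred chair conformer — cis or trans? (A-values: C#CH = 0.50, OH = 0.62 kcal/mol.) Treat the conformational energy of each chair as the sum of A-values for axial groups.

cis

At 1,3 positions (parity same): cis → (e,e or a,a); trans → (a,e or e,a).
Best chair for cis: E = 0.00 kcal/mol; best chair for trans: E = 0.50 kcal/mol.
The cis isomer is lower by 0.50 kcal/mol.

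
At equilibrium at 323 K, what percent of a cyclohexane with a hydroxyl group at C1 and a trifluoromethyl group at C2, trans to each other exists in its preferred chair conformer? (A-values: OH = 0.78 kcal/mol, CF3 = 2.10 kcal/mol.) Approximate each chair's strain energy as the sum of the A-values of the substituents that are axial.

C1 and C2 have opposite parity, so for the trans isomer the two substituents are e,e in one chair and a,a in the other.
Chair I (hydroxyl axial, trifluoromethyl axial): E = 2.88 kcal/mol; chair II (hydroxyl equatorial, trifluoromethyl equatorial): E = 0.00 kcal/mol.
ΔG = 2.88 kcal/mol between the two chairs.
K = exp(ΔG/RT) with R = 1.987×10⁻³ kcal mol⁻¹ K⁻¹ and T = 323 K gives K ≈ 88.9.
Fraction in the lower-energy chair = K/(K+1) = 98.9%.

98.9%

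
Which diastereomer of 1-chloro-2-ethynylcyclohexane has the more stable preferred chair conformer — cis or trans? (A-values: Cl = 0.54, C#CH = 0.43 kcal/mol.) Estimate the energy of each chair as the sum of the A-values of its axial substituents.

At 1,2 positions (parity opposite): cis → (a,e or e,a); trans → (e,e or a,a).
Best chair for cis: E = 0.43 kcal/mol; best chair for trans: E = 0.00 kcal/mol.
The trans isomer is lower by 0.43 kcal/mol.

trans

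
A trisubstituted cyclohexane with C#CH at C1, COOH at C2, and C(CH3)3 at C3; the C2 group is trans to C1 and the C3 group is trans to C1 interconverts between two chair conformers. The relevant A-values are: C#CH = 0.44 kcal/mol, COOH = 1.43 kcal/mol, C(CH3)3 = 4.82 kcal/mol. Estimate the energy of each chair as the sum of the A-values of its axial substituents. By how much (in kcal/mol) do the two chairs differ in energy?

Chair I (ethynyl axial, carboxyl axial, tert-butyl equatorial): E = 1.87 kcal/mol.
Chair II (ethynyl equatorial, carboxyl equatorial, tert-butyl axial): E = 4.82 kcal/mol.
ΔE = 4.82 − 1.87 = 2.95 kcal/mol; chair I is more stable.

2.95 kcal/mol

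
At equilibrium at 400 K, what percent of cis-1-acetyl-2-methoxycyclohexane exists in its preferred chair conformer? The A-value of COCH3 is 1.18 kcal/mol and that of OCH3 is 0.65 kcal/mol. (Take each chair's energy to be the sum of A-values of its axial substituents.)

66.1%

C1 and C2 have opposite parity, so for the cis isomer the two substituents are one axial and one equatorial in each chair.
Chair I (acetyl axial, methoxy equatorial): E = 1.18 kcal/mol; chair II (acetyl equatorial, methoxy axial): E = 0.65 kcal/mol.
ΔG = 0.53 kcal/mol between the two chairs.
K = exp(ΔG/RT) with R = 1.987×10⁻³ kcal mol⁻¹ K⁻¹ and T = 400 K gives K ≈ 1.95.
Fraction in the lower-energy chair = K/(K+1) = 66.1%.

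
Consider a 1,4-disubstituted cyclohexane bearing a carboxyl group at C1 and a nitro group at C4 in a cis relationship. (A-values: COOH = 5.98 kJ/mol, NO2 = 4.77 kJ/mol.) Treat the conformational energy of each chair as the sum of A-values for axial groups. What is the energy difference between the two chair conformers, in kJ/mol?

C1 and C4 have opposite parity, so for the cis isomer the two substituents are one axial and one equatorial in each chair.
Chair I (carboxyl axial, nitro equatorial): E = 5.98 kJ/mol.
Chair II (carboxyl equatorial, nitro axial): E = 4.77 kJ/mol.
ΔE = 5.98 − 4.77 = 1.21 kJ/mol; chair II is more stable.

1.21 kJ/mol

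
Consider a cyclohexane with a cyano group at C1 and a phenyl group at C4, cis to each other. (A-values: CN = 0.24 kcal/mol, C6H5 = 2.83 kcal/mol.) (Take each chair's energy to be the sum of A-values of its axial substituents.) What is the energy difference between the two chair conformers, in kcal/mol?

2.59 kcal/mol

C1 and C4 have opposite parity, so for the cis isomer the two substituents are one axial and one equatorial in each chair.
Chair I (cyano axial, phenyl equatorial): E = 0.24 kcal/mol.
Chair II (cyano equatorial, phenyl axial): E = 2.83 kcal/mol.
ΔE = 2.83 − 0.24 = 2.59 kcal/mol; chair I is more stable.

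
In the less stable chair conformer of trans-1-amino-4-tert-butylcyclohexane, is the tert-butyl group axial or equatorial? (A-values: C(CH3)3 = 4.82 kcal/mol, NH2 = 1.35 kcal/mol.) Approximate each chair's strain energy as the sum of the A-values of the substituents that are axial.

axial

C1 and C4 have opposite parity, so for the trans isomer the two substituents are e,e in one chair and a,a in the other.
Chair I (tert-butyl axial, amino axial): E = 6.17 kcal/mol.
Chair II (tert-butyl equatorial, amino equatorial): E = 0.00 kcal/mol.
Chair I is the less stable (higher-energy) conformer, and in that chair the tert-butyl group is axial.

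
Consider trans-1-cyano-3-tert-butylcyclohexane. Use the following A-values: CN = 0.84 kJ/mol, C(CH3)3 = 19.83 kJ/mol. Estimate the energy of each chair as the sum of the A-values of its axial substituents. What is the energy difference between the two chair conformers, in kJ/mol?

C1 and C3 have the same parity, so for the trans isomer the two substituents are one axial and one equatorial in each chair.
Chair I (cyano axial, tert-butyl equatorial): E = 0.84 kJ/mol.
Chair II (cyano equatorial, tert-butyl axial): E = 19.83 kJ/mol.
ΔE = 19.83 − 0.84 = 18.99 kJ/mol; chair I is more stable.

18.99 kJ/mol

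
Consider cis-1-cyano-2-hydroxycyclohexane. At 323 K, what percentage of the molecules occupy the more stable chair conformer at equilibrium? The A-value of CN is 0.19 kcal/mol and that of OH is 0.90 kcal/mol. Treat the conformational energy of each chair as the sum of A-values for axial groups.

75.1%

C1 and C2 have opposite parity, so for the cis isomer the two substituents are one axial and one equatorial in each chair.
Chair I (cyano axial, hydroxyl equatorial): E = 0.19 kcal/mol; chair II (cyano equatorial, hydroxyl axial): E = 0.90 kcal/mol.
ΔG = 0.71 kcal/mol between the two chairs.
K = exp(ΔG/RT) with R = 1.987×10⁻³ kcal mol⁻¹ K⁻¹ and T = 323 K gives K ≈ 3.02.
Fraction in the lower-energy chair = K/(K+1) = 75.1%.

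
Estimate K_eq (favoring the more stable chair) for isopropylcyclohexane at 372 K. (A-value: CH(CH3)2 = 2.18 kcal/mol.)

K ≈ 19.1

One chair has the isopropyl group axial (E = 2.18 kcal/mol) and the other has it equatorial (E = 0).
ΔG = 2.18 kcal/mol between the two chairs.
K = exp(ΔG/RT) with R = 1.987×10⁻³ kcal mol⁻¹ K⁻¹ and T = 372 K gives K ≈ 19.1.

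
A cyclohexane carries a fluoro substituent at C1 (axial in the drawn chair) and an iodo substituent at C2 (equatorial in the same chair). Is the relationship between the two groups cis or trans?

C1 and C2 have opposite parity, so their axial bonds point in opposite directions.
With opposite-parity carbons, two substituents on the same face are one axial and one equatorial; opposite faces give both axial or both equatorial.
Here the groups are axial/equatorial → same face → cis.

cis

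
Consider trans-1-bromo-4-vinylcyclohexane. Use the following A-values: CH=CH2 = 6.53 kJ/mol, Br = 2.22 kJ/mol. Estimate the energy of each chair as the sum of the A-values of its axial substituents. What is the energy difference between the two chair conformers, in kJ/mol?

8.75 kJ/mol

C1 and C4 have opposite parity, so for the trans isomer the two substituents are e,e in one chair and a,a in the other.
Chair I (vinyl axial, bromo axial): E = 8.75 kJ/mol.
Chair II (vinyl equatorial, bromo equatorial): E = 0.00 kJ/mol.
ΔE = 8.75 − 0.00 = 8.75 kJ/mol; chair II is more stable.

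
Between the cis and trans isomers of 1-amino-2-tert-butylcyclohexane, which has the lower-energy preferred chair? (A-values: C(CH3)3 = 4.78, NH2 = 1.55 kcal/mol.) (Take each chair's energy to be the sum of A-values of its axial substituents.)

At 1,2 positions (parity opposite): cis → (a,e or e,a); trans → (e,e or a,a).
Best chair for cis: E = 1.55 kcal/mol; best chair for trans: E = 0.00 kcal/mol.
The trans isomer is lower by 1.55 kcal/mol.

trans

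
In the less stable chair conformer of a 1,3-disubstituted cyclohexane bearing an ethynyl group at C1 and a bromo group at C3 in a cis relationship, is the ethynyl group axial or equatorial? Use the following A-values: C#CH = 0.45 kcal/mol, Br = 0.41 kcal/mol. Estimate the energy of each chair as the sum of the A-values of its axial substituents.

axial

C1 and C3 have the same parity, so for the cis isomer the two substituents are e,e in one chair and a,a in the other.
Chair I (ethynyl axial, bromo axial): E = 0.86 kcal/mol.
Chair II (ethynyl equatorial, bromo equatorial): E = 0.00 kcal/mol.
Chair I is the less stable (higher-energy) conformer, and in that chair the ethynyl group is axial.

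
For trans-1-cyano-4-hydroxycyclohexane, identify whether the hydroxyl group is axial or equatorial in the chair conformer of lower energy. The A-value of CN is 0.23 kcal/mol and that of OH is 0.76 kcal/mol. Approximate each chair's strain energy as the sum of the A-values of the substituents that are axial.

C1 and C4 have opposite parity, so for the trans isomer the two substituents are e,e in one chair and a,a in the other.
Chair I (cyano axial, hydroxyl axial): E = 0.99 kcal/mol.
Chair II (cyano equatorial, hydroxyl equatorial): E = 0.00 kcal/mol.
Chair II is the more stable (lower-energy) conformer, and in that chair the hydroxyl group is equatorial.

equatorial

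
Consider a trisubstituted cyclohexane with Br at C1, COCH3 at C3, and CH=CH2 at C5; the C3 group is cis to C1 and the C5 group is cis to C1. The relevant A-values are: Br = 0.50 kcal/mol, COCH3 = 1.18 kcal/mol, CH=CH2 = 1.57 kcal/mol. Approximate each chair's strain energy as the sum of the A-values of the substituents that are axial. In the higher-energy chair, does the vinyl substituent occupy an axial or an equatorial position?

axial

Chair I (bromo axial, acetyl axial, vinyl axial): E = 3.25 kcal/mol.
Chair II (bromo equatorial, acetyl equatorial, vinyl equatorial): E = 0.00 kcal/mol.
Chair I is the less stable (higher-energy) conformer, and in that chair the vinyl group is axial.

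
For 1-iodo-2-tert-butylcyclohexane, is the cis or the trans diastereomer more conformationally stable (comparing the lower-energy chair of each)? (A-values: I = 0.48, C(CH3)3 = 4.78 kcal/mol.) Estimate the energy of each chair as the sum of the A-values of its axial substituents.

At 1,2 positions (parity opposite): cis → (a,e or e,a); trans → (e,e or a,a).
Best chair for cis: E = 0.48 kcal/mol; best chair for trans: E = 0.00 kcal/mol.
The trans isomer is lower by 0.48 kcal/mol.

trans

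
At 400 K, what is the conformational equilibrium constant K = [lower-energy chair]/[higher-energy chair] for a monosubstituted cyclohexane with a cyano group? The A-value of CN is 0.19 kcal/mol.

One chair has the cyano group axial (E = 0.19 kcal/mol) and the other has it equatorial (E = 0).
ΔG = 0.19 kcal/mol between the two chairs.
K = exp(ΔG/RT) with R = 1.987×10⁻³ kcal mol⁻¹ K⁻¹ and T = 400 K gives K ≈ 1.27.

K ≈ 1.27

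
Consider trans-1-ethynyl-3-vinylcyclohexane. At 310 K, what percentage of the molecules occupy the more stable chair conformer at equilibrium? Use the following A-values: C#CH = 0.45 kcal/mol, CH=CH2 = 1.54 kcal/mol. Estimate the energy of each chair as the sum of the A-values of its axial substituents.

C1 and C3 have the same parity, so for the trans isomer the two substituents are one axial and one equatorial in each chair.
Chair I (ethynyl axial, vinyl equatorial): E = 0.45 kcal/mol; chair II (ethynyl equatorial, vinyl axial): E = 1.54 kcal/mol.
ΔG = 1.09 kcal/mol between the two chairs.
K = exp(ΔG/RT) with R = 1.987×10⁻³ kcal mol⁻¹ K⁻¹ and T = 310 K gives K ≈ 5.87.
Fraction in the lower-energy chair = K/(K+1) = 85.4%.

85.4%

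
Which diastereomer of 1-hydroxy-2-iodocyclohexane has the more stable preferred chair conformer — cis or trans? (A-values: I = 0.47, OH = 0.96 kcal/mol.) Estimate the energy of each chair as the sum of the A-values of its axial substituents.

At 1,2 positions (parity opposite): cis → (a,e or e,a); trans → (e,e or a,a).
Best chair for cis: E = 0.47 kcal/mol; best chair for trans: E = 0.00 kcal/mol.
The trans isomer is lower by 0.47 kcal/mol.

trans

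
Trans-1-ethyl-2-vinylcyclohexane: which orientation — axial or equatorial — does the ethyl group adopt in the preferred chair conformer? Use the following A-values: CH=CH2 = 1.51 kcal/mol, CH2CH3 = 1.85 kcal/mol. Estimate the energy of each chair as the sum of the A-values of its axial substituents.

equatorial

C1 and C2 have opposite parity, so for the trans isomer the two substituents are e,e in one chair and a,a in the other.
Chair I (vinyl axial, ethyl axial): E = 3.36 kcal/mol.
Chair II (vinyl equatorial, ethyl equatorial): E = 0.00 kcal/mol.
Chair II is the more stable (lower-energy) conformer, and in that chair the ethyl group is equatorial.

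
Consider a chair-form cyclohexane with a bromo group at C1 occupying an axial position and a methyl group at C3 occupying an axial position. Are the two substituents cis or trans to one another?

cis

C1 and C3 have the same parity, so their axial bonds point in the same direction.
With same-parity carbons, two substituents on the same face are both axial or both equatorial; opposite faces give one of each.
Here the groups are axial/axial → same face → cis.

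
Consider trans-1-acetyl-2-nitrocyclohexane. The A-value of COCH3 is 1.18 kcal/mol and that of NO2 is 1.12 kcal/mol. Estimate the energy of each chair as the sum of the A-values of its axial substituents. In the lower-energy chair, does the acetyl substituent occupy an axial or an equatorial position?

C1 and C2 have opposite parity, so for the trans isomer the two substituents are e,e in one chair and a,a in the other.
Chair I (acetyl axial, nitro axial): E = 2.30 kcal/mol.
Chair II (acetyl equatorial, nitro equatorial): E = 0.00 kcal/mol.
Chair II is the more stable (lower-energy) conformer, and in that chair the acetyl group is equatorial.

equatorial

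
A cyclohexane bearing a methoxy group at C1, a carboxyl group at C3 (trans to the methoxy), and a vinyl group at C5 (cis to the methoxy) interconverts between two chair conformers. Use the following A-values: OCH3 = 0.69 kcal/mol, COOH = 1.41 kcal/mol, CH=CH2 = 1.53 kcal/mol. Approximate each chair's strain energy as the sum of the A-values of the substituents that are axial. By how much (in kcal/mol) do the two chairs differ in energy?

Chair I (methoxy axial, carboxyl equatorial, vinyl axial): E = 2.22 kcal/mol.
Chair II (methoxy equatorial, carboxyl axial, vinyl equatorial): E = 1.41 kcal/mol.
ΔE = 2.22 − 1.41 = 0.81 kcal/mol; chair II is more stable.

0.81 kcal/mol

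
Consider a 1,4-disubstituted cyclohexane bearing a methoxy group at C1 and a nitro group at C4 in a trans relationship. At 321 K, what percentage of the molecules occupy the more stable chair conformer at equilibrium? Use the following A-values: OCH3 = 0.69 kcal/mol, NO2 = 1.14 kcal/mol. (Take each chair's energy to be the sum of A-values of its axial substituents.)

94.6%

C1 and C4 have opposite parity, so for the trans isomer the two substituents are e,e in one chair and a,a in the other.
Chair I (methoxy axial, nitro axial): E = 1.83 kcal/mol; chair II (methoxy equatorial, nitro equatorial): E = 0.00 kcal/mol.
ΔG = 1.83 kcal/mol between the two chairs.
K = exp(ΔG/RT) with R = 1.987×10⁻³ kcal mol⁻¹ K⁻¹ and T = 321 K gives K ≈ 17.6.
Fraction in the lower-energy chair = K/(K+1) = 94.6%.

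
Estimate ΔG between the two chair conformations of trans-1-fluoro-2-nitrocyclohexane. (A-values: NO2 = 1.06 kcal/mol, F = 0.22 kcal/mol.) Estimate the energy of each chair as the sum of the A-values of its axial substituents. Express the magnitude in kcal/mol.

1.28 kcal/mol

C1 and C2 have opposite parity, so for the trans isomer the two substituents are e,e in one chair and a,a in the other.
Chair I (nitro axial, fluoro axial): E = 1.28 kcal/mol.
Chair II (nitro equatorial, fluoro equatorial): E = 0.00 kcal/mol.
ΔE = 1.28 − 0.00 = 1.28 kcal/mol; chair II is more stable.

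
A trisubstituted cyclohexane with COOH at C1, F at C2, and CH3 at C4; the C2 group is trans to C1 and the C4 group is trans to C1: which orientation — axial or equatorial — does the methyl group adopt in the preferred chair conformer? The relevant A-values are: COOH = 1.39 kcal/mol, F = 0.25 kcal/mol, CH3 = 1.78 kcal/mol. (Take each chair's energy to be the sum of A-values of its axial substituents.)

equatorial

Chair I (carboxyl axial, fluoro axial, methyl axial): E = 3.42 kcal/mol.
Chair II (carboxyl equatorial, fluoro equatorial, methyl equatorial): E = 0.00 kcal/mol.
Chair II is the more stable (lower-energy) conformer, and in that chair the methyl group is equatorial.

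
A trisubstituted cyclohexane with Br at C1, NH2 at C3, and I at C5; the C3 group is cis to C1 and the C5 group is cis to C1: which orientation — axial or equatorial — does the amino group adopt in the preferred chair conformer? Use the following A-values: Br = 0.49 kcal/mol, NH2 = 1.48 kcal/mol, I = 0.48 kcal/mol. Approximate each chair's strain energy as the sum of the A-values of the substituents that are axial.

equatorial

Chair I (bromo axial, amino axial, iodo axial): E = 2.45 kcal/mol.
Chair II (bromo equatorial, amino equatorial, iodo equatorial): E = 0.00 kcal/mol.
Chair II is the more stable (lower-energy) conformer, and in that chair the amino group is equatorial.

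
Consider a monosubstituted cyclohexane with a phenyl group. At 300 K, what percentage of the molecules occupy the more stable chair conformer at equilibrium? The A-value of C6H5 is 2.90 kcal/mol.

One chair has the phenyl group axial (E = 2.90 kcal/mol) and the other has it equatorial (E = 0).
ΔG = 2.90 kcal/mol between the two chairs.
K = exp(ΔG/RT) with R = 1.987×10⁻³ kcal mol⁻¹ K⁻¹ and T = 300 K gives K ≈ 130.
Fraction in the lower-energy chair = K/(K+1) = 99.2%.

99.2%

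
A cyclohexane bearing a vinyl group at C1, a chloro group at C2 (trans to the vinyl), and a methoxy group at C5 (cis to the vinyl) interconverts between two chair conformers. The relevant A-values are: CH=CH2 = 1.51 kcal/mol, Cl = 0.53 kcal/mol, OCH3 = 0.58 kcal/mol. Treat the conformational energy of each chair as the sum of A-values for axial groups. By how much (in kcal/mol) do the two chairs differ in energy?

2.62 kcal/mol

Chair I (vinyl axial, chloro axial, methoxy axial): E = 2.62 kcal/mol.
Chair II (vinyl equatorial, chloro equatorial, methoxy equatorial): E = 0.00 kcal/mol.
ΔE = 2.62 − 0.00 = 2.62 kcal/mol; chair II is more stable.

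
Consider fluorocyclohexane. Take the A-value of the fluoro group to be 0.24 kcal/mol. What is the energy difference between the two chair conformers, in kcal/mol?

A monosubstituted cyclohexane has one chair with the fluoro group axial (E = A = 0.24 kcal/mol) and one with it equatorial (E = 0).
ΔE = 0.24 − 0 = 0.24 kcal/mol.

0.24 kcal/mol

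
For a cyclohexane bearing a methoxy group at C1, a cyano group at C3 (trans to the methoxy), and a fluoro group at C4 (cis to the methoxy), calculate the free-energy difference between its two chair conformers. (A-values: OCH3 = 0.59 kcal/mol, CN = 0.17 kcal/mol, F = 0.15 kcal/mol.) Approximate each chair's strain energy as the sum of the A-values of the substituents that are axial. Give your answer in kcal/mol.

Chair I (methoxy axial, cyano equatorial, fluoro equatorial): E = 0.59 kcal/mol.
Chair II (methoxy equatorial, cyano axial, fluoro axial): E = 0.32 kcal/mol.
ΔE = 0.59 − 0.32 = 0.27 kcal/mol; chair II is more stable.

0.27 kcal/mol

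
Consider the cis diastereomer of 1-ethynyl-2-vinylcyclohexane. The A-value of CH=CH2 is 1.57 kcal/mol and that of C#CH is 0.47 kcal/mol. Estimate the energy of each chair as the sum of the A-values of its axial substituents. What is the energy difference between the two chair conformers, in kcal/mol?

1.10 kcal/mol

C1 and C2 have opposite parity, so for the cis isomer the two substituents are one axial and one equatorial in each chair.
Chair I (vinyl axial, ethynyl equatorial): E = 1.57 kcal/mol.
Chair II (vinyl equatorial, ethynyl axial): E = 0.47 kcal/mol.
ΔE = 1.57 − 0.47 = 1.10 kcal/mol; chair II is more stable.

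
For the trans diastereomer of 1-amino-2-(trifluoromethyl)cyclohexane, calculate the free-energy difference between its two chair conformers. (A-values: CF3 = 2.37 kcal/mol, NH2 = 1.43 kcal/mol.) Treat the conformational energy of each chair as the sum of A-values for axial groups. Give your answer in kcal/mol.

3.80 kcal/mol

C1 and C2 have opposite parity, so for the trans isomer the two substituents are e,e in one chair and a,a in the other.
Chair I (trifluoromethyl axial, amino axial): E = 3.80 kcal/mol.
Chair II (trifluoromethyl equatorial, amino equatorial): E = 0.00 kcal/mol.
ΔE = 3.80 − 0.00 = 3.80 kcal/mol; chair II is more stable.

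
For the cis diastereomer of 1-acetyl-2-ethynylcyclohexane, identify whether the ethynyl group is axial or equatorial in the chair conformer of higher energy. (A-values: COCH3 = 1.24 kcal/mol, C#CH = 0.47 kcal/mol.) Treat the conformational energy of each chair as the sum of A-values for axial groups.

equatorial

C1 and C2 have opposite parity, so for the cis isomer the two substituents are one axial and one equatorial in each chair.
Chair I (acetyl axial, ethynyl equatorial): E = 1.24 kcal/mol.
Chair II (acetyl equatorial, ethynyl axial): E = 0.47 kcal/mol.
Chair I is the less stable (higher-energy) conformer, and in that chair the ethynyl group is equatorial.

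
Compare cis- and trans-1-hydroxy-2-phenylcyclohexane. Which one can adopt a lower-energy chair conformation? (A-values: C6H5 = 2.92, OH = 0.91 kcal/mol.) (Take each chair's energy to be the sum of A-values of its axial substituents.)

At 1,2 positions (parity opposite): cis → (a,e or e,a); trans → (e,e or a,a).
Best chair for cis: E = 0.91 kcal/mol; best chair for trans: E = 0.00 kcal/mol.
The trans isomer is lower by 0.91 kcal/mol.

trans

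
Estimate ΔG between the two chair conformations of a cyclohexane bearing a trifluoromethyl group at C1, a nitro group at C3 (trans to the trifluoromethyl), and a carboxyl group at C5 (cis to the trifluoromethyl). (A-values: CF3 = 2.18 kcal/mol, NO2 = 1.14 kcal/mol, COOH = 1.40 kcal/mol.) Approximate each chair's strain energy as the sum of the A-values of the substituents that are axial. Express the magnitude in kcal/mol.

Chair I (trifluoromethyl axial, nitro equatorial, carboxyl axial): E = 3.58 kcal/mol.
Chair II (trifluoromethyl equatorial, nitro axial, carboxyl equatorial): E = 1.14 kcal/mol.
ΔE = 3.58 − 1.14 = 2.44 kcal/mol; chair II is more stable.

2.44 kcal/mol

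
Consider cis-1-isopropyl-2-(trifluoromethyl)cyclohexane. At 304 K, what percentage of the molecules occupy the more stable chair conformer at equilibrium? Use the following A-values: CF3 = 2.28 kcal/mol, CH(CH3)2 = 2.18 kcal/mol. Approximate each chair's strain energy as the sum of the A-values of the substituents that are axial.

54.1%

C1 and C2 have opposite parity, so for the cis isomer the two substituents are one axial and one equatorial in each chair.
Chair I (trifluoromethyl axial, isopropyl equatorial): E = 2.28 kcal/mol; chair II (trifluoromethyl equatorial, isopropyl axial): E = 2.18 kcal/mol.
ΔG = 0.10 kcal/mol between the two chairs.
K = exp(ΔG/RT) with R = 1.987×10⁻³ kcal mol⁻¹ K⁻¹ and T = 304 K gives K ≈ 1.18.
Fraction in the lower-energy chair = K/(K+1) = 54.1%.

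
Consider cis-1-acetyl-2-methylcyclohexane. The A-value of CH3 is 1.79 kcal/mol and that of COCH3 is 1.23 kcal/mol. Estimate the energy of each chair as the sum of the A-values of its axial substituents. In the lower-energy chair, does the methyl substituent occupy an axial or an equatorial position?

equatorial

C1 and C2 have opposite parity, so for the cis isomer the two substituents are one axial and one equatorial in each chair.
Chair I (methyl axial, acetyl equatorial): E = 1.79 kcal/mol.
Chair II (methyl equatorial, acetyl axial): E = 1.23 kcal/mol.
Chair II is the more stable (lower-energy) conformer, and in that chair the methyl group is equatorial.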